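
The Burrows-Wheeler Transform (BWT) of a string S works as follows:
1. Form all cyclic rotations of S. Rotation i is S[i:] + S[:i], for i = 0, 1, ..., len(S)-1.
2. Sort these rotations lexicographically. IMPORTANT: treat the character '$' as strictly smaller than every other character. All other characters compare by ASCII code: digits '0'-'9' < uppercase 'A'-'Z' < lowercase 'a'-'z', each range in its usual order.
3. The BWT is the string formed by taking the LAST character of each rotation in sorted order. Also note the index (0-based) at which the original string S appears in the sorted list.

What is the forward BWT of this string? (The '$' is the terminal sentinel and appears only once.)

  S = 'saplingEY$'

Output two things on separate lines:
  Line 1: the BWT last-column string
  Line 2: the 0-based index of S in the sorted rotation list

Answer: YgEsnlpia$
9

Derivation:
All 10 rotations (rotation i = S[i:]+S[:i]):
  rot[0] = saplingEY$
  rot[1] = aplingEY$s
  rot[2] = plingEY$sa
  rot[3] = lingEY$sap
  rot[4] = ingEY$sapl
  rot[5] = ngEY$sapli
  rot[6] = gEY$saplin
  rot[7] = EY$sapling
  rot[8] = Y$saplingE
  rot[9] = $saplingEY
Sorted (with $ < everything):
  sorted[0] = $saplingEY  (last char: 'Y')
  sorted[1] = EY$sapling  (last char: 'g')
  sorted[2] = Y$saplingE  (last char: 'E')
  sorted[3] = aplingEY$s  (last char: 's')
  sorted[4] = gEY$saplin  (last char: 'n')
  sorted[5] = ingEY$sapl  (last char: 'l')
  sorted[6] = lingEY$sap  (last char: 'p')
  sorted[7] = ngEY$sapli  (last char: 'i')
  sorted[8] = plingEY$sa  (last char: 'a')
  sorted[9] = saplingEY$  (last char: '$')
Last column: YgEsnlpia$
Original string S is at sorted index 9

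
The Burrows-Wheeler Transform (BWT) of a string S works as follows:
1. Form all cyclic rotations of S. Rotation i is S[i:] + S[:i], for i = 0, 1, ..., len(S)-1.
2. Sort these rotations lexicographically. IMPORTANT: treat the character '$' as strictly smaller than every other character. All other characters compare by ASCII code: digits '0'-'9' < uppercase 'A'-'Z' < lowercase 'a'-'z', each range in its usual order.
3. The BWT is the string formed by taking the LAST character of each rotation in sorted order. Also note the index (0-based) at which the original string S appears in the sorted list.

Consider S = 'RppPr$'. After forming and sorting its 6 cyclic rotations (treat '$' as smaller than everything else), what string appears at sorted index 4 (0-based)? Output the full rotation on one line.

All 6 rotations (rotation i = S[i:]+S[:i]):
  rot[0] = RppPr$
  rot[1] = ppPr$R
  rot[2] = pPr$Rp
  rot[3] = Pr$Rpp
  rot[4] = r$RppP
  rot[5] = $RppPr
Sorted (with $ < everything):
  sorted[0] = $RppPr
  sorted[1] = Pr$Rpp
  sorted[2] = RppPr$
  sorted[3] = pPr$Rp
  sorted[4] = ppPr$R
  sorted[5] = r$RppP
sorted[4] = ppPr$R

Answer: ppPr$R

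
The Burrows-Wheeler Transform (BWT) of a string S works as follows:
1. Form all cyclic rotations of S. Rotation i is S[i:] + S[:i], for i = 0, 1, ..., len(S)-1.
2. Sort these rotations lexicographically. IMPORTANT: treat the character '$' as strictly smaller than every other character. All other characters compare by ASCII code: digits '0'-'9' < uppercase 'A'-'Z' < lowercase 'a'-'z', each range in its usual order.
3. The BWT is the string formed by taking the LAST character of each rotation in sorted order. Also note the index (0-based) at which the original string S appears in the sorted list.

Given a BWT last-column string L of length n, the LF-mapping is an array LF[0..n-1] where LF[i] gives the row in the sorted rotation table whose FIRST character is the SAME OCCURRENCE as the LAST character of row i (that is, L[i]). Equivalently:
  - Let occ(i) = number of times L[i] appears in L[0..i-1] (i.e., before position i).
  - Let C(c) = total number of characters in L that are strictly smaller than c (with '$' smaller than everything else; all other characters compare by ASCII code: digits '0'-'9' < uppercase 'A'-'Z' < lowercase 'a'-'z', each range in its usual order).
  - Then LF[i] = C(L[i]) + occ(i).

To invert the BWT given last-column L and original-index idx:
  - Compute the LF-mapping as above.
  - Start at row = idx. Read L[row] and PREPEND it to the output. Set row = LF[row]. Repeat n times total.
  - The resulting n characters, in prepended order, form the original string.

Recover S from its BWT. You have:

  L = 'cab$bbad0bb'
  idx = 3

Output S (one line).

Answer: abbba0bdbc$

Derivation:
LF mapping: 9 2 4 0 5 6 3 10 1 7 8
Walk LF starting at row 3, prepending L[row]:
  step 1: row=3, L[3]='$', prepend. Next row=LF[3]=0
  step 2: row=0, L[0]='c', prepend. Next row=LF[0]=9
  step 3: row=9, L[9]='b', prepend. Next row=LF[9]=7
  step 4: row=7, L[7]='d', prepend. Next row=LF[7]=10
  step 5: row=10, L[10]='b', prepend. Next row=LF[10]=8
  step 6: row=8, L[8]='0', prepend. Next row=LF[8]=1
  step 7: row=1, L[1]='a', prepend. Next row=LF[1]=2
  step 8: row=2, L[2]='b', prepend. Next row=LF[2]=4
  step 9: row=4, L[4]='b', prepend. Next row=LF[4]=5
  step 10: row=5, L[5]='b', prepend. Next row=LF[5]=6
  step 11: row=6, L[6]='a', prepend. Next row=LF[6]=3
Reversed output: abbba0bdbc$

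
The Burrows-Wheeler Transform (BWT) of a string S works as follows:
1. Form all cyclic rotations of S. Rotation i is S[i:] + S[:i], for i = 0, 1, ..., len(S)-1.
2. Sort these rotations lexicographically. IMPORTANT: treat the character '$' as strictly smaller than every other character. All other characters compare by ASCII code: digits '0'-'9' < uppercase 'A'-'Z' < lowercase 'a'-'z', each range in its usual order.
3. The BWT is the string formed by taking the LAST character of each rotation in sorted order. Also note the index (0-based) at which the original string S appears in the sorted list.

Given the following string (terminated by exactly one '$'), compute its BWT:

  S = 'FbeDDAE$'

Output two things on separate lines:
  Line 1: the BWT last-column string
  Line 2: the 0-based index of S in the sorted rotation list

All 8 rotations (rotation i = S[i:]+S[:i]):
  rot[0] = FbeDDAE$
  rot[1] = beDDAE$F
  rot[2] = eDDAE$Fb
  rot[3] = DDAE$Fbe
  rot[4] = DAE$FbeD
  rot[5] = AE$FbeDD
  rot[6] = E$FbeDDA
  rot[7] = $FbeDDAE
Sorted (with $ < everything):
  sorted[0] = $FbeDDAE  (last char: 'E')
  sorted[1] = AE$FbeDD  (last char: 'D')
  sorted[2] = DAE$FbeD  (last char: 'D')
  sorted[3] = DDAE$Fbe  (last char: 'e')
  sorted[4] = E$FbeDDA  (last char: 'A')
  sorted[5] = FbeDDAE$  (last char: '$')
  sorted[6] = beDDAE$F  (last char: 'F')
  sorted[7] = eDDAE$Fb  (last char: 'b')
Last column: EDDeA$Fb
Original string S is at sorted index 5

Answer: EDDeA$Fb
5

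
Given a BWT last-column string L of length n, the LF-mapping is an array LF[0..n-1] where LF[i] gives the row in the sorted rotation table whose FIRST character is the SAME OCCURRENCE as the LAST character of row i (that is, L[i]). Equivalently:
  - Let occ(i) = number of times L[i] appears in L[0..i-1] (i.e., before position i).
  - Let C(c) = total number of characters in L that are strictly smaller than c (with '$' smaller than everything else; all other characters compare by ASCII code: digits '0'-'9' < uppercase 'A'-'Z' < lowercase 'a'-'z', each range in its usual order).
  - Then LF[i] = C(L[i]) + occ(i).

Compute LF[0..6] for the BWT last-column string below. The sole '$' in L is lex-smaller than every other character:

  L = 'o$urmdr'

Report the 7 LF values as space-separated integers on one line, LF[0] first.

Answer: 3 0 6 4 2 1 5

Derivation:
Char counts: '$':1, 'd':1, 'm':1, 'o':1, 'r':2, 'u':1
C (first-col start): C('$')=0, C('d')=1, C('m')=2, C('o')=3, C('r')=4, C('u')=6
L[0]='o': occ=0, LF[0]=C('o')+0=3+0=3
L[1]='$': occ=0, LF[1]=C('$')+0=0+0=0
L[2]='u': occ=0, LF[2]=C('u')+0=6+0=6
L[3]='r': occ=0, LF[3]=C('r')+0=4+0=4
L[4]='m': occ=0, LF[4]=C('m')+0=2+0=2
L[5]='d': occ=0, LF[5]=C('d')+0=1+0=1
L[6]='r': occ=1, LF[6]=C('r')+1=4+1=5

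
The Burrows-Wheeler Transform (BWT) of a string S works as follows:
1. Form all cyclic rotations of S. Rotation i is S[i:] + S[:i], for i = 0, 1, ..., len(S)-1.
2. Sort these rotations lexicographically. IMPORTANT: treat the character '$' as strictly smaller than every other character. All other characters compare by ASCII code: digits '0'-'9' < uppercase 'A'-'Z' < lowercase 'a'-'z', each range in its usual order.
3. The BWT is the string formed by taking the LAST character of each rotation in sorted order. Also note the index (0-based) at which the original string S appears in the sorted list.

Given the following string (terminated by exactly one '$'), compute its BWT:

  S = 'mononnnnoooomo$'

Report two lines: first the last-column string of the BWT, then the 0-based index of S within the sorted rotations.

All 15 rotations (rotation i = S[i:]+S[:i]):
  rot[0] = mononnnnoooomo$
  rot[1] = ononnnnoooomo$m
  rot[2] = nonnnnoooomo$mo
  rot[3] = onnnnoooomo$mon
  rot[4] = nnnnoooomo$mono
  rot[5] = nnnoooomo$monon
  rot[6] = nnoooomo$mononn
  rot[7] = noooomo$mononnn
  rot[8] = oooomo$mononnnn
  rot[9] = ooomo$mononnnno
  rot[10] = oomo$mononnnnoo
  rot[11] = omo$mononnnnooo
  rot[12] = mo$mononnnnoooo
  rot[13] = o$mononnnnoooom
  rot[14] = $mononnnnoooomo
Sorted (with $ < everything):
  sorted[0] = $mononnnnoooomo  (last char: 'o')
  sorted[1] = mo$mononnnnoooo  (last char: 'o')
  sorted[2] = mononnnnoooomo$  (last char: '$')
  sorted[3] = nnnnoooomo$mono  (last char: 'o')
  sorted[4] = nnnoooomo$monon  (last char: 'n')
  sorted[5] = nnoooomo$mononn  (last char: 'n')
  sorted[6] = nonnnnoooomo$mo  (last char: 'o')
  sorted[7] = noooomo$mononnn  (last char: 'n')
  sorted[8] = o$mononnnnoooom  (last char: 'm')
  sorted[9] = omo$mononnnnooo  (last char: 'o')
  sorted[10] = onnnnoooomo$mon  (last char: 'n')
  sorted[11] = ononnnnoooomo$m  (last char: 'm')
  sorted[12] = oomo$mononnnnoo  (last char: 'o')
  sorted[13] = ooomo$mononnnno  (last char: 'o')
  sorted[14] = oooomo$mononnnn  (last char: 'n')
Last column: oo$onnonmonmoon
Original string S is at sorted index 2

Answer: oo$onnonmonmoon
2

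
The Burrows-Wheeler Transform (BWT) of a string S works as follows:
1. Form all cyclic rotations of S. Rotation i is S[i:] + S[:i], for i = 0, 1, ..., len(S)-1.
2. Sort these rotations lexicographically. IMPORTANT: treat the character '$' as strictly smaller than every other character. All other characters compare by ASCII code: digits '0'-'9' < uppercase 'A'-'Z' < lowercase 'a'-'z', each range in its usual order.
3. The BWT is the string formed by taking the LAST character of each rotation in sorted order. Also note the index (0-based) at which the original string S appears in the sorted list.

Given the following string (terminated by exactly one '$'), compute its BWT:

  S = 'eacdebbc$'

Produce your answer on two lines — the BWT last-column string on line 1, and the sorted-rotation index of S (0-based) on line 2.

Answer: ceebbac$d
7

Derivation:
All 9 rotations (rotation i = S[i:]+S[:i]):
  rot[0] = eacdebbc$
  rot[1] = acdebbc$e
  rot[2] = cdebbc$ea
  rot[3] = debbc$eac
  rot[4] = ebbc$eacd
  rot[5] = bbc$eacde
  rot[6] = bc$eacdeb
  rot[7] = c$eacdebb
  rot[8] = $eacdebbc
Sorted (with $ < everything):
  sorted[0] = $eacdebbc  (last char: 'c')
  sorted[1] = acdebbc$e  (last char: 'e')
  sorted[2] = bbc$eacde  (last char: 'e')
  sorted[3] = bc$eacdeb  (last char: 'b')
  sorted[4] = c$eacdebb  (last char: 'b')
  sorted[5] = cdebbc$ea  (last char: 'a')
  sorted[6] = debbc$eac  (last char: 'c')
  sorted[7] = eacdebbc$  (last char: '$')
  sorted[8] = ebbc$eacd  (last char: 'd')
Last column: ceebbac$d
Original string S is at sorted index 7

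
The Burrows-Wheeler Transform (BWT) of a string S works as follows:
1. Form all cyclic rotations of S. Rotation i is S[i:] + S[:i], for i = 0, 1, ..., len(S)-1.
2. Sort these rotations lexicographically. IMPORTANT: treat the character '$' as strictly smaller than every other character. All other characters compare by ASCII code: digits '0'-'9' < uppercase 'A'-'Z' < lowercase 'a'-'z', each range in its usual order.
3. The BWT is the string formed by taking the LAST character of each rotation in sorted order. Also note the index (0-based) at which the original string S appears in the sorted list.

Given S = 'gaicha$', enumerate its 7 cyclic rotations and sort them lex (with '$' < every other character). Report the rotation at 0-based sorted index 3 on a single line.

Answer: cha$gai

Derivation:
All 7 rotations (rotation i = S[i:]+S[:i]):
  rot[0] = gaicha$
  rot[1] = aicha$g
  rot[2] = icha$ga
  rot[3] = cha$gai
  rot[4] = ha$gaic
  rot[5] = a$gaich
  rot[6] = $gaicha
Sorted (with $ < everything):
  sorted[0] = $gaicha
  sorted[1] = a$gaich
  sorted[2] = aicha$g
  sorted[3] = cha$gai
  sorted[4] = gaicha$
  sorted[5] = ha$gaic
  sorted[6] = icha$ga
sorted[3] = cha$gai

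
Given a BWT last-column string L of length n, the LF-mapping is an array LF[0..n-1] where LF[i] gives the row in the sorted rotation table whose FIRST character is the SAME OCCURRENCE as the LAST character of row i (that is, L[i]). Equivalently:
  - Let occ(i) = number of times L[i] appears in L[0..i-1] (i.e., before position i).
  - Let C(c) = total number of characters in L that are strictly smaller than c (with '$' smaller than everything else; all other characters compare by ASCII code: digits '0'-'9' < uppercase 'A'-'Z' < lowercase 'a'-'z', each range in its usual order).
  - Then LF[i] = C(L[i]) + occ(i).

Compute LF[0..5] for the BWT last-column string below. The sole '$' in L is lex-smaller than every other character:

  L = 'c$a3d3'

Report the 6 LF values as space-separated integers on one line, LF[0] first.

Char counts: '$':1, '3':2, 'a':1, 'c':1, 'd':1
C (first-col start): C('$')=0, C('3')=1, C('a')=3, C('c')=4, C('d')=5
L[0]='c': occ=0, LF[0]=C('c')+0=4+0=4
L[1]='$': occ=0, LF[1]=C('$')+0=0+0=0
L[2]='a': occ=0, LF[2]=C('a')+0=3+0=3
L[3]='3': occ=0, LF[3]=C('3')+0=1+0=1
L[4]='d': occ=0, LF[4]=C('d')+0=5+0=5
L[5]='3': occ=1, LF[5]=C('3')+1=1+1=2

Answer: 4 0 3 1 5 2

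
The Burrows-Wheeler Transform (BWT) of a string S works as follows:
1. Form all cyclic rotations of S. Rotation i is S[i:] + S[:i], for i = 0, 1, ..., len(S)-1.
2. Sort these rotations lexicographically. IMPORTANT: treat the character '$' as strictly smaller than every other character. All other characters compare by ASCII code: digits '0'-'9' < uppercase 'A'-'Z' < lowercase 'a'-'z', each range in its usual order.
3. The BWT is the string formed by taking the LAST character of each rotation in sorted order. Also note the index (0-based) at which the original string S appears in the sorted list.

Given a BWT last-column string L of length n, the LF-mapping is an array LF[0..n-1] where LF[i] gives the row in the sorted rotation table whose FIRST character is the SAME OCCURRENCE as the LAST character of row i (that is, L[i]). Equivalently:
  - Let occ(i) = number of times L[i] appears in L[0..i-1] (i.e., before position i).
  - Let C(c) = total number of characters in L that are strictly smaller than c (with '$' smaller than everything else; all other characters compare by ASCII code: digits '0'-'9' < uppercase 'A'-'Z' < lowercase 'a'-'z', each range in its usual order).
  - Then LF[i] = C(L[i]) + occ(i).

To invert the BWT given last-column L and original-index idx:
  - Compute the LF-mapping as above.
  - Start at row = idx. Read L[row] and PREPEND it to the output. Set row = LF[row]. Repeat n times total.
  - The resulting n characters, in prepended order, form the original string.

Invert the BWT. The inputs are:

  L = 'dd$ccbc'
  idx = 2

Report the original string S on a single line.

Answer: cccdbd$

Derivation:
LF mapping: 5 6 0 2 3 1 4
Walk LF starting at row 2, prepending L[row]:
  step 1: row=2, L[2]='$', prepend. Next row=LF[2]=0
  step 2: row=0, L[0]='d', prepend. Next row=LF[0]=5
  step 3: row=5, L[5]='b', prepend. Next row=LF[5]=1
  step 4: row=1, L[1]='d', prepend. Next row=LF[1]=6
  step 5: row=6, L[6]='c', prepend. Next row=LF[6]=4
  step 6: row=4, L[4]='c', prepend. Next row=LF[4]=3
  step 7: row=3, L[3]='c', prepend. Next row=LF[3]=2
Reversed output: cccdbd$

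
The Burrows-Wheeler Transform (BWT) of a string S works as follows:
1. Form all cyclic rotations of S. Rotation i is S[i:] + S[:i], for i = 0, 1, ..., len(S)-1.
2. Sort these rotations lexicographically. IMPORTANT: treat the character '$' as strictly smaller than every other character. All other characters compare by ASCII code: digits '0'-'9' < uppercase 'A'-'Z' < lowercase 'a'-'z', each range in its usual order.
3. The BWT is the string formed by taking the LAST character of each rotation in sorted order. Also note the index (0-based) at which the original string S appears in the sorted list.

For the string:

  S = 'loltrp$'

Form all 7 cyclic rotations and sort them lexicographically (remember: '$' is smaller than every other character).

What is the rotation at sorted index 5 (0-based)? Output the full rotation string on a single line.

All 7 rotations (rotation i = S[i:]+S[:i]):
  rot[0] = loltrp$
  rot[1] = oltrp$l
  rot[2] = ltrp$lo
  rot[3] = trp$lol
  rot[4] = rp$lolt
  rot[5] = p$loltr
  rot[6] = $loltrp
Sorted (with $ < everything):
  sorted[0] = $loltrp
  sorted[1] = loltrp$
  sorted[2] = ltrp$lo
  sorted[3] = oltrp$l
  sorted[4] = p$loltr
  sorted[5] = rp$lolt
  sorted[6] = trp$lol
sorted[5] = rp$lolt

Answer: rp$lolt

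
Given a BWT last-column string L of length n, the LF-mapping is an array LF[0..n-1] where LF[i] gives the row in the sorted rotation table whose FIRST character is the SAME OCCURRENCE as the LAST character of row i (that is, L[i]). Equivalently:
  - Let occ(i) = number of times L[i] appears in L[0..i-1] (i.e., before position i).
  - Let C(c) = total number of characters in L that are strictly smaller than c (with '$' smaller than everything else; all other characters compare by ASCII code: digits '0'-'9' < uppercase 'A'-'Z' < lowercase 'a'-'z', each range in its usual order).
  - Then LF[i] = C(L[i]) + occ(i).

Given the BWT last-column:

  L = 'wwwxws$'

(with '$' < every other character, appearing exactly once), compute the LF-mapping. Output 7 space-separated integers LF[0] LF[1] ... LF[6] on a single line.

Answer: 2 3 4 6 5 1 0

Derivation:
Char counts: '$':1, 's':1, 'w':4, 'x':1
C (first-col start): C('$')=0, C('s')=1, C('w')=2, C('x')=6
L[0]='w': occ=0, LF[0]=C('w')+0=2+0=2
L[1]='w': occ=1, LF[1]=C('w')+1=2+1=3
L[2]='w': occ=2, LF[2]=C('w')+2=2+2=4
L[3]='x': occ=0, LF[3]=C('x')+0=6+0=6
L[4]='w': occ=3, LF[4]=C('w')+3=2+3=5
L[5]='s': occ=0, LF[5]=C('s')+0=1+0=1
L[6]='$': occ=0, LF[6]=C('$')+0=0+0=0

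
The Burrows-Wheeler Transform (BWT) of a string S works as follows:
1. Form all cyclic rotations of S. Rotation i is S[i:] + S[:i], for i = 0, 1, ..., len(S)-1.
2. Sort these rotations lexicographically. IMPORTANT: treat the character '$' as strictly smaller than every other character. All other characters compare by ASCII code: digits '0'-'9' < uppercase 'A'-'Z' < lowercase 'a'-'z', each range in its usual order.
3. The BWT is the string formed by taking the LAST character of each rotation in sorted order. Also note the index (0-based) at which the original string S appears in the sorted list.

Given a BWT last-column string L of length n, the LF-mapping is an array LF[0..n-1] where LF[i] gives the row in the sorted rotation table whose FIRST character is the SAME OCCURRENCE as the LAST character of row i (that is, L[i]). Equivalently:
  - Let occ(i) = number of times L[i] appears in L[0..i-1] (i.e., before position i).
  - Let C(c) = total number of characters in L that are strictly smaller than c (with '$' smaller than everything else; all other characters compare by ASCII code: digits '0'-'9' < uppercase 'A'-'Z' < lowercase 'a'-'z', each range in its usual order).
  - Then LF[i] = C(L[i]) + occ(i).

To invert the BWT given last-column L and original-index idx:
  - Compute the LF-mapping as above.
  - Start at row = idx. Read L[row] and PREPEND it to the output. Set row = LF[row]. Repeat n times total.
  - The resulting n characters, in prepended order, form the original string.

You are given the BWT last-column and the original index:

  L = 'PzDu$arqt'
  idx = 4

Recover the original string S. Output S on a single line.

Answer: quartzDP$

Derivation:
LF mapping: 2 8 1 7 0 3 5 4 6
Walk LF starting at row 4, prepending L[row]:
  step 1: row=4, L[4]='$', prepend. Next row=LF[4]=0
  step 2: row=0, L[0]='P', prepend. Next row=LF[0]=2
  step 3: row=2, L[2]='D', prepend. Next row=LF[2]=1
  step 4: row=1, L[1]='z', prepend. Next row=LF[1]=8
  step 5: row=8, L[8]='t', prepend. Next row=LF[8]=6
  step 6: row=6, L[6]='r', prepend. Next row=LF[6]=5
  step 7: row=5, L[5]='a', prepend. Next row=LF[5]=3
  step 8: row=3, L[3]='u', prepend. Next row=LF[3]=7
  step 9: row=7, L[7]='q', prepend. Next row=LF[7]=4
Reversed output: quartzDP$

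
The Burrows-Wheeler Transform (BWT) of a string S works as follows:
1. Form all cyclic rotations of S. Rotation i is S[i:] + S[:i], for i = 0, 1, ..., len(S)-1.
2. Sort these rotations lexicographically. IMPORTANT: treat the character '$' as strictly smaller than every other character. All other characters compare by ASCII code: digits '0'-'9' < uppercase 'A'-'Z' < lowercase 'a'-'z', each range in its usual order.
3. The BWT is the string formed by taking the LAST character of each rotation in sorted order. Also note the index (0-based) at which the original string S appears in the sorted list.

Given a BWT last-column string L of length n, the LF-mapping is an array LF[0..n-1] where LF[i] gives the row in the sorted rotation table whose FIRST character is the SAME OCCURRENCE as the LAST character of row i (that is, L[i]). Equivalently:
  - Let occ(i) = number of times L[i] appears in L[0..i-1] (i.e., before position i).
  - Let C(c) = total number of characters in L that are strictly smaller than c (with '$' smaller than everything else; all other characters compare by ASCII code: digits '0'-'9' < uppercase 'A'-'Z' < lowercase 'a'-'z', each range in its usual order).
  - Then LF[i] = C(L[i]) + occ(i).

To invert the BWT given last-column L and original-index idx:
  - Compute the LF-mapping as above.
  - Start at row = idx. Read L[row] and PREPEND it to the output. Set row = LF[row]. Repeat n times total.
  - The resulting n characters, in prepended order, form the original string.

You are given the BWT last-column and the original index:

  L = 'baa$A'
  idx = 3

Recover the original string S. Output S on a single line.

Answer: aaAb$

Derivation:
LF mapping: 4 2 3 0 1
Walk LF starting at row 3, prepending L[row]:
  step 1: row=3, L[3]='$', prepend. Next row=LF[3]=0
  step 2: row=0, L[0]='b', prepend. Next row=LF[0]=4
  step 3: row=4, L[4]='A', prepend. Next row=LF[4]=1
  step 4: row=1, L[1]='a', prepend. Next row=LF[1]=2
  step 5: row=2, L[2]='a', prepend. Next row=LF[2]=3
Reversed output: aaAb$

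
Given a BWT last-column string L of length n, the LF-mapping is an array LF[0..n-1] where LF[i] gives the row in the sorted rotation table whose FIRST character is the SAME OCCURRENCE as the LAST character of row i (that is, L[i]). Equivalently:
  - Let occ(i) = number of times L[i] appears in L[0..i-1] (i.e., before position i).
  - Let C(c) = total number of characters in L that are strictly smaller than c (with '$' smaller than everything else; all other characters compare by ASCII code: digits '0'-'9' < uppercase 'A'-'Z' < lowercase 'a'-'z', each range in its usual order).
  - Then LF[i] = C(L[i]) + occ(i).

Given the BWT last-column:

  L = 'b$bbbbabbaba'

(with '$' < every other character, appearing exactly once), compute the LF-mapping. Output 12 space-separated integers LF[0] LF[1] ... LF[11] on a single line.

Answer: 4 0 5 6 7 8 1 9 10 2 11 3

Derivation:
Char counts: '$':1, 'a':3, 'b':8
C (first-col start): C('$')=0, C('a')=1, C('b')=4
L[0]='b': occ=0, LF[0]=C('b')+0=4+0=4
L[1]='$': occ=0, LF[1]=C('$')+0=0+0=0
L[2]='b': occ=1, LF[2]=C('b')+1=4+1=5
L[3]='b': occ=2, LF[3]=C('b')+2=4+2=6
L[4]='b': occ=3, LF[4]=C('b')+3=4+3=7
L[5]='b': occ=4, LF[5]=C('b')+4=4+4=8
L[6]='a': occ=0, LF[6]=C('a')+0=1+0=1
L[7]='b': occ=5, LF[7]=C('b')+5=4+5=9
L[8]='b': occ=6, LF[8]=C('b')+6=4+6=10
L[9]='a': occ=1, LF[9]=C('a')+1=1+1=2
L[10]='b': occ=7, LF[10]=C('b')+7=4+7=11
L[11]='a': occ=2, LF[11]=C('a')+2=1+2=3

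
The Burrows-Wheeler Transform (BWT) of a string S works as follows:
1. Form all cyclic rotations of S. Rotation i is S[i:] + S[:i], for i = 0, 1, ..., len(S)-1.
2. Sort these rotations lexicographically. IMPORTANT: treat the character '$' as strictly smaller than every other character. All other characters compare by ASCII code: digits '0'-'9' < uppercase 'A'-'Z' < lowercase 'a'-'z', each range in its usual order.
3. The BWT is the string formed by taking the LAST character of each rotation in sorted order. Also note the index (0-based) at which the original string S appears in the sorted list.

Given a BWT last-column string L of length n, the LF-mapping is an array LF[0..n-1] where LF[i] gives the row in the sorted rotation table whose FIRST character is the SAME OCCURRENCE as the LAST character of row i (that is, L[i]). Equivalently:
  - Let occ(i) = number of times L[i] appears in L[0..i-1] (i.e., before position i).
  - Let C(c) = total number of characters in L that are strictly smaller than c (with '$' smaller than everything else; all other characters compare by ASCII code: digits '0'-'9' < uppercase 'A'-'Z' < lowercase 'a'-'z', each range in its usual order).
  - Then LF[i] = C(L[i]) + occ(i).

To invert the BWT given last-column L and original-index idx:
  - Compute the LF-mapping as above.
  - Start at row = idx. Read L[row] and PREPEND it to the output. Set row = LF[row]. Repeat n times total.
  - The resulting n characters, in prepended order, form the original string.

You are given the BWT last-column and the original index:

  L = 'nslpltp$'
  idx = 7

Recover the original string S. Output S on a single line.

LF mapping: 3 6 1 4 2 7 5 0
Walk LF starting at row 7, prepending L[row]:
  step 1: row=7, L[7]='$', prepend. Next row=LF[7]=0
  step 2: row=0, L[0]='n', prepend. Next row=LF[0]=3
  step 3: row=3, L[3]='p', prepend. Next row=LF[3]=4
  step 4: row=4, L[4]='l', prepend. Next row=LF[4]=2
  step 5: row=2, L[2]='l', prepend. Next row=LF[2]=1
  step 6: row=1, L[1]='s', prepend. Next row=LF[1]=6
  step 7: row=6, L[6]='p', prepend. Next row=LF[6]=5
  step 8: row=5, L[5]='t', prepend. Next row=LF[5]=7
Reversed output: tpsllpn$

Answer: tpsllpn$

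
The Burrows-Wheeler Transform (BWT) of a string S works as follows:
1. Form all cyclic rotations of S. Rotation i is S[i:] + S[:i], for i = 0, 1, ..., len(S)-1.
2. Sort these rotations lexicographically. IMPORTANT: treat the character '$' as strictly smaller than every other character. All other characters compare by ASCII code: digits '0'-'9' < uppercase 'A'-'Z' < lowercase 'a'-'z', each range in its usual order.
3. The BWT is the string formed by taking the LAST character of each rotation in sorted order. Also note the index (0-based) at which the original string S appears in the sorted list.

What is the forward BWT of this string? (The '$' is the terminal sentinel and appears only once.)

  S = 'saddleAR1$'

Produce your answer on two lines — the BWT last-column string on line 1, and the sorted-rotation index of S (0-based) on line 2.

Answer: 1ReAsadld$
9

Derivation:
All 10 rotations (rotation i = S[i:]+S[:i]):
  rot[0] = saddleAR1$
  rot[1] = addleAR1$s
  rot[2] = ddleAR1$sa
  rot[3] = dleAR1$sad
  rot[4] = leAR1$sadd
  rot[5] = eAR1$saddl
  rot[6] = AR1$saddle
  rot[7] = R1$saddleA
  rot[8] = 1$saddleAR
  rot[9] = $saddleAR1
Sorted (with $ < everything):
  sorted[0] = $saddleAR1  (last char: '1')
  sorted[1] = 1$saddleAR  (last char: 'R')
  sorted[2] = AR1$saddle  (last char: 'e')
  sorted[3] = R1$saddleA  (last char: 'A')
  sorted[4] = addleAR1$s  (last char: 's')
  sorted[5] = ddleAR1$sa  (last char: 'a')
  sorted[6] = dleAR1$sad  (last char: 'd')
  sorted[7] = eAR1$saddl  (last char: 'l')
  sorted[8] = leAR1$sadd  (last char: 'd')
  sorted[9] = saddleAR1$  (last char: '$')
Last column: 1ReAsadld$
Original string S is at sorted index 9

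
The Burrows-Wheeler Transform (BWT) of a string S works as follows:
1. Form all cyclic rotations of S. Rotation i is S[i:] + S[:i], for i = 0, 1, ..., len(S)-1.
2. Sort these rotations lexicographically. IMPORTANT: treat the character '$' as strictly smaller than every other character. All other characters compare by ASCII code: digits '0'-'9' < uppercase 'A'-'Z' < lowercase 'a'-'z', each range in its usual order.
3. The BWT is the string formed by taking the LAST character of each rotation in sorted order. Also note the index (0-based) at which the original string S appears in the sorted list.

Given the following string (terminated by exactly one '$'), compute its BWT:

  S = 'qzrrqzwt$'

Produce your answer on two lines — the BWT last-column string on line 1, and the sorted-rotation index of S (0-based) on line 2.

Answer: t$rrzwzqq
1

Derivation:
All 9 rotations (rotation i = S[i:]+S[:i]):
  rot[0] = qzrrqzwt$
  rot[1] = zrrqzwt$q
  rot[2] = rrqzwt$qz
  rot[3] = rqzwt$qzr
  rot[4] = qzwt$qzrr
  rot[5] = zwt$qzrrq
  rot[6] = wt$qzrrqz
  rot[7] = t$qzrrqzw
  rot[8] = $qzrrqzwt
Sorted (with $ < everything):
  sorted[0] = $qzrrqzwt  (last char: 't')
  sorted[1] = qzrrqzwt$  (last char: '$')
  sorted[2] = qzwt$qzrr  (last char: 'r')
  sorted[3] = rqzwt$qzr  (last char: 'r')
  sorted[4] = rrqzwt$qz  (last char: 'z')
  sorted[5] = t$qzrrqzw  (last char: 'w')
  sorted[6] = wt$qzrrqz  (last char: 'z')
  sorted[7] = zrrqzwt$q  (last char: 'q')
  sorted[8] = zwt$qzrrq  (last char: 'q')
Last column: t$rrzwzqq
Original string S is at sorted index 1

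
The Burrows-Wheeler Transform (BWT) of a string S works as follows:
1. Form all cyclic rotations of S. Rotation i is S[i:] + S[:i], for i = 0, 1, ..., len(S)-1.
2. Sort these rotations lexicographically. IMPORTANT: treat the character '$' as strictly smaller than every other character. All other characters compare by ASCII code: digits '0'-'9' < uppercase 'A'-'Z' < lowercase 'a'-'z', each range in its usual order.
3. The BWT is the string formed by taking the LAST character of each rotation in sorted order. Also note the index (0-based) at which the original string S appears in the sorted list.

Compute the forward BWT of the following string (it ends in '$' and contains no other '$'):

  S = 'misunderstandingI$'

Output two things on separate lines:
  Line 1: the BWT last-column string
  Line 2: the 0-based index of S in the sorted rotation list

Answer: Igtnndndm$uaieriss
9

Derivation:
All 18 rotations (rotation i = S[i:]+S[:i]):
  rot[0] = misunderstandingI$
  rot[1] = isunderstandingI$m
  rot[2] = sunderstandingI$mi
  rot[3] = understandingI$mis
  rot[4] = nderstandingI$misu
  rot[5] = derstandingI$misun
  rot[6] = erstandingI$misund
  rot[7] = rstandingI$misunde
  rot[8] = standingI$misunder
  rot[9] = tandingI$misunders
  rot[10] = andingI$misunderst
  rot[11] = ndingI$misundersta
  rot[12] = dingI$misunderstan
  rot[13] = ingI$misunderstand
  rot[14] = ngI$misunderstandi
  rot[15] = gI$misunderstandin
  rot[16] = I$misunderstanding
  rot[17] = $misunderstandingI
Sorted (with $ < everything):
  sorted[0] = $misunderstandingI  (last char: 'I')
  sorted[1] = I$misunderstanding  (last char: 'g')
  sorted[2] = andingI$misunderst  (last char: 't')
  sorted[3] = derstandingI$misun  (last char: 'n')
  sorted[4] = dingI$misunderstan  (last char: 'n')
  sorted[5] = erstandingI$misund  (last char: 'd')
  sorted[6] = gI$misunderstandin  (last char: 'n')
  sorted[7] = ingI$misunderstand  (last char: 'd')
  sorted[8] = isunderstandingI$m  (last char: 'm')
  sorted[9] = misunderstandingI$  (last char: '$')
  sorted[10] = nderstandingI$misu  (last char: 'u')
  sorted[11] = ndingI$misundersta  (last char: 'a')
  sorted[12] = ngI$misunderstandi  (last char: 'i')
  sorted[13] = rstandingI$misunde  (last char: 'e')
  sorted[14] = standingI$misunder  (last char: 'r')
  sorted[15] = sunderstandingI$mi  (last char: 'i')
  sorted[16] = tandingI$misunders  (last char: 's')
  sorted[17] = understandingI$mis  (last char: 's')
Last column: Igtnndndm$uaieriss
Original string S is at sorted index 9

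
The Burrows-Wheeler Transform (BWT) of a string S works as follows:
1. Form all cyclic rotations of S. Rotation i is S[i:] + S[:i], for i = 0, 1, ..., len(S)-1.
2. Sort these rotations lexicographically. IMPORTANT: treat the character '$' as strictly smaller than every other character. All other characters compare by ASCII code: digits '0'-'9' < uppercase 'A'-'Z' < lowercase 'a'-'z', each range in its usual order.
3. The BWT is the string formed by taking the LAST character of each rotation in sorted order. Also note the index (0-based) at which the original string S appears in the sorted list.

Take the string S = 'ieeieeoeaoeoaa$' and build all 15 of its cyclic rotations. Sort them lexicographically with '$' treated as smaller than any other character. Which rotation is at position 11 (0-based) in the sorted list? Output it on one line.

Answer: ieeoeaoeoaa$iee

Derivation:
All 15 rotations (rotation i = S[i:]+S[:i]):
  rot[0] = ieeieeoeaoeoaa$
  rot[1] = eeieeoeaoeoaa$i
  rot[2] = eieeoeaoeoaa$ie
  rot[3] = ieeoeaoeoaa$iee
  rot[4] = eeoeaoeoaa$ieei
  rot[5] = eoeaoeoaa$ieeie
  rot[6] = oeaoeoaa$ieeiee
  rot[7] = eaoeoaa$ieeieeo
  rot[8] = aoeoaa$ieeieeoe
  rot[9] = oeoaa$ieeieeoea
  rot[10] = eoaa$ieeieeoeao
  rot[11] = oaa$ieeieeoeaoe
  rot[12] = aa$ieeieeoeaoeo
  rot[13] = a$ieeieeoeaoeoa
  rot[14] = $ieeieeoeaoeoaa
Sorted (with $ < everything):
  sorted[0] = $ieeieeoeaoeoaa
  sorted[1] = a$ieeieeoeaoeoa
  sorted[2] = aa$ieeieeoeaoeo
  sorted[3] = aoeoaa$ieeieeoe
  sorted[4] = eaoeoaa$ieeieeo
  sorted[5] = eeieeoeaoeoaa$i
  sorted[6] = eeoeaoeoaa$ieei
  sorted[7] = eieeoeaoeoaa$ie
  sorted[8] = eoaa$ieeieeoeao
  sorted[9] = eoeaoeoaa$ieeie
  sorted[10] = ieeieeoeaoeoaa$
  sorted[11] = ieeoeaoeoaa$iee
  sorted[12] = oaa$ieeieeoeaoe
  sorted[13] = oeaoeoaa$ieeiee
  sorted[14] = oeoaa$ieeieeoea
sorted[11] = ieeoeaoeoaa$iee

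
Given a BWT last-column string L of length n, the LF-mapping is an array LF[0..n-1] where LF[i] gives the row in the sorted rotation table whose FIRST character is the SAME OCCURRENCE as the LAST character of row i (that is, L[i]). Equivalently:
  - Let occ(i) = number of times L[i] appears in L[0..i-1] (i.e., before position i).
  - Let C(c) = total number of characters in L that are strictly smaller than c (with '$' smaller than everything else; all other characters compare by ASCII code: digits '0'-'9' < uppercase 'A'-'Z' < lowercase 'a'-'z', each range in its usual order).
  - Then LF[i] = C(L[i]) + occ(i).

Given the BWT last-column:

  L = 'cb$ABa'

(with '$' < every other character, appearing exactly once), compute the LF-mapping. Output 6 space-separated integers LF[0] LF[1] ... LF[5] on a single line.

Answer: 5 4 0 1 2 3

Derivation:
Char counts: '$':1, 'A':1, 'B':1, 'a':1, 'b':1, 'c':1
C (first-col start): C('$')=0, C('A')=1, C('B')=2, C('a')=3, C('b')=4, C('c')=5
L[0]='c': occ=0, LF[0]=C('c')+0=5+0=5
L[1]='b': occ=0, LF[1]=C('b')+0=4+0=4
L[2]='$': occ=0, LF[2]=C('$')+0=0+0=0
L[3]='A': occ=0, LF[3]=C('A')+0=1+0=1
L[4]='B': occ=0, LF[4]=C('B')+0=2+0=2
L[5]='a': occ=0, LF[5]=C('a')+0=3+0=3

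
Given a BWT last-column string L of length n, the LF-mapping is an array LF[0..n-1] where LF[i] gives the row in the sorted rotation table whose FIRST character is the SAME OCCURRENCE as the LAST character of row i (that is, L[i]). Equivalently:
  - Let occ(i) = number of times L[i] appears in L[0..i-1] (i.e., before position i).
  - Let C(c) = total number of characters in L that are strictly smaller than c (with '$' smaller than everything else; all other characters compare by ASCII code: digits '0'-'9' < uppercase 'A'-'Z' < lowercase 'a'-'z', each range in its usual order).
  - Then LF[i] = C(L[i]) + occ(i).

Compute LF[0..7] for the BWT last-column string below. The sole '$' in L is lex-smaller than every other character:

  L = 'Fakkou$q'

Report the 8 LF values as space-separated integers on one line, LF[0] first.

Char counts: '$':1, 'F':1, 'a':1, 'k':2, 'o':1, 'q':1, 'u':1
C (first-col start): C('$')=0, C('F')=1, C('a')=2, C('k')=3, C('o')=5, C('q')=6, C('u')=7
L[0]='F': occ=0, LF[0]=C('F')+0=1+0=1
L[1]='a': occ=0, LF[1]=C('a')+0=2+0=2
L[2]='k': occ=0, LF[2]=C('k')+0=3+0=3
L[3]='k': occ=1, LF[3]=C('k')+1=3+1=4
L[4]='o': occ=0, LF[4]=C('o')+0=5+0=5
L[5]='u': occ=0, LF[5]=C('u')+0=7+0=7
L[6]='$': occ=0, LF[6]=C('$')+0=0+0=0
L[7]='q': occ=0, LF[7]=C('q')+0=6+0=6

Answer: 1 2 3 4 5 7 0 6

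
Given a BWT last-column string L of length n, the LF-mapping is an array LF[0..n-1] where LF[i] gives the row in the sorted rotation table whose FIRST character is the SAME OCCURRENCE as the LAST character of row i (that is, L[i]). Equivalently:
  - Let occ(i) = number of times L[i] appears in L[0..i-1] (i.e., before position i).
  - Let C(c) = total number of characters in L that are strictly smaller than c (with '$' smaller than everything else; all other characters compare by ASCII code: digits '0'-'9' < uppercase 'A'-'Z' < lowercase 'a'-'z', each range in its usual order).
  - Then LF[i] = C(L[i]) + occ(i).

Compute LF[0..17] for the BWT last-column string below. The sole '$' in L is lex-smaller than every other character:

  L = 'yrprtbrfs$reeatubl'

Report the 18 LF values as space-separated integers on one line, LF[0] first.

Char counts: '$':1, 'a':1, 'b':2, 'e':2, 'f':1, 'l':1, 'p':1, 'r':4, 's':1, 't':2, 'u':1, 'y':1
C (first-col start): C('$')=0, C('a')=1, C('b')=2, C('e')=4, C('f')=6, C('l')=7, C('p')=8, C('r')=9, C('s')=13, C('t')=14, C('u')=16, C('y')=17
L[0]='y': occ=0, LF[0]=C('y')+0=17+0=17
L[1]='r': occ=0, LF[1]=C('r')+0=9+0=9
L[2]='p': occ=0, LF[2]=C('p')+0=8+0=8
L[3]='r': occ=1, LF[3]=C('r')+1=9+1=10
L[4]='t': occ=0, LF[4]=C('t')+0=14+0=14
L[5]='b': occ=0, LF[5]=C('b')+0=2+0=2
L[6]='r': occ=2, LF[6]=C('r')+2=9+2=11
L[7]='f': occ=0, LF[7]=C('f')+0=6+0=6
L[8]='s': occ=0, LF[8]=C('s')+0=13+0=13
L[9]='$': occ=0, LF[9]=C('$')+0=0+0=0
L[10]='r': occ=3, LF[10]=C('r')+3=9+3=12
L[11]='e': occ=0, LF[11]=C('e')+0=4+0=4
L[12]='e': occ=1, LF[12]=C('e')+1=4+1=5
L[13]='a': occ=0, LF[13]=C('a')+0=1+0=1
L[14]='t': occ=1, LF[14]=C('t')+1=14+1=15
L[15]='u': occ=0, LF[15]=C('u')+0=16+0=16
L[16]='b': occ=1, LF[16]=C('b')+1=2+1=3
L[17]='l': occ=0, LF[17]=C('l')+0=7+0=7

Answer: 17 9 8 10 14 2 11 6 13 0 12 4 5 1 15 16 3 7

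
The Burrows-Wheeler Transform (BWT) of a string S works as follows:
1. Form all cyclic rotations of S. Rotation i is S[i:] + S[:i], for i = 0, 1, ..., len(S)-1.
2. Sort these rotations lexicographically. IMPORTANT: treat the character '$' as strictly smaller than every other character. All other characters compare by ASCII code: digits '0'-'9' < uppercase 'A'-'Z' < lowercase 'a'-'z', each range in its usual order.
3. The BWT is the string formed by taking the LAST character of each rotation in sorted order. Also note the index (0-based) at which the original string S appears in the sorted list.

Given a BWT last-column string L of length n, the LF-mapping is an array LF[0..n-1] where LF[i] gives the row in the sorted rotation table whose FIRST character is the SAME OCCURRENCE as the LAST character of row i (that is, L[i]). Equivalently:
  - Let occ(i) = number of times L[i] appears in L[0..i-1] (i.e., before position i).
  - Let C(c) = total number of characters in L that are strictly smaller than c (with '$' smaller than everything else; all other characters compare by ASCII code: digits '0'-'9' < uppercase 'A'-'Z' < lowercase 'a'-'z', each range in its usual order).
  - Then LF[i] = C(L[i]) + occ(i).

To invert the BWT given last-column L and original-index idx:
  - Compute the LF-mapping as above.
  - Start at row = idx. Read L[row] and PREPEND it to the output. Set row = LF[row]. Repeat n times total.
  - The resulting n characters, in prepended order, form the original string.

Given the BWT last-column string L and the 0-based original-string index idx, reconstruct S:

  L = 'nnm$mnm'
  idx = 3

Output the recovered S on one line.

Answer: mnnmmn$

Derivation:
LF mapping: 4 5 1 0 2 6 3
Walk LF starting at row 3, prepending L[row]:
  step 1: row=3, L[3]='$', prepend. Next row=LF[3]=0
  step 2: row=0, L[0]='n', prepend. Next row=LF[0]=4
  step 3: row=4, L[4]='m', prepend. Next row=LF[4]=2
  step 4: row=2, L[2]='m', prepend. Next row=LF[2]=1
  step 5: row=1, L[1]='n', prepend. Next row=LF[1]=5
  step 6: row=5, L[5]='n', prepend. Next row=LF[5]=6
  step 7: row=6, L[6]='m', prepend. Next row=LF[6]=3
Reversed output: mnnmmn$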